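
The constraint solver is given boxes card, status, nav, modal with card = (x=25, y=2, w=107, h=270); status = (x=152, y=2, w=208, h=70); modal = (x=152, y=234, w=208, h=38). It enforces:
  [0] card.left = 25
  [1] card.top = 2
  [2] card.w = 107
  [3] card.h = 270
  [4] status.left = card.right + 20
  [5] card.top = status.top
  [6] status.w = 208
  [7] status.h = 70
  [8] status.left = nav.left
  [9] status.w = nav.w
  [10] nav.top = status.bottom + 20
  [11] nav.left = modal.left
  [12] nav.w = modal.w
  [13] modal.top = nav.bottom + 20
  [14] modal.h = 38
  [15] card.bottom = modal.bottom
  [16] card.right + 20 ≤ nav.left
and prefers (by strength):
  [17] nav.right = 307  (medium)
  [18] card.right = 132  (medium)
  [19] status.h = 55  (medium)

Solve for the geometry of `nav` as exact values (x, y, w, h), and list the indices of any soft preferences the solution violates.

nav = (x=152, y=92, w=208, h=122)
violated soft preferences: 17, 19

1. nav.x = 152  [status.left = nav.left]
2. nav.w = 208  [status.w = nav.w]
3. nav.y = 92  [nav.top = status.bottom + 20]
4. nav.h = 122  [modal.top = nav.bottom + 20]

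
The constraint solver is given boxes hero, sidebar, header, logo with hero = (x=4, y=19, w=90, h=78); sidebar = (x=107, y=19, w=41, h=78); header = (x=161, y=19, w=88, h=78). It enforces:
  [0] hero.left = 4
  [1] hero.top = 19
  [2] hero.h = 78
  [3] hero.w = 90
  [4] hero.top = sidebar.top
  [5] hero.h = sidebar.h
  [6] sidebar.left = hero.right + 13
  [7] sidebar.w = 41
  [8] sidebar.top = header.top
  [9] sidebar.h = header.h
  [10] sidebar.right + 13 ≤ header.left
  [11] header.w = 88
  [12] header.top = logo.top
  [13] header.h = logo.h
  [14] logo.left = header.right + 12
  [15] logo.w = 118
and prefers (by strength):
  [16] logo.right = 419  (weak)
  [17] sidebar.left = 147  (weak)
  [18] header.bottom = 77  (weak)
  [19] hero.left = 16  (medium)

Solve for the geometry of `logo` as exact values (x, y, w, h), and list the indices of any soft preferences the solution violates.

1. logo.y = 19  [header.top = logo.top]
2. logo.h = 78  [header.h = logo.h]
3. logo.x = 261  [logo.left = header.right + 12]
4. logo.w = 118  [logo.w = 118]

logo = (x=261, y=19, w=118, h=78)
violated soft preferences: 16, 17, 18, 19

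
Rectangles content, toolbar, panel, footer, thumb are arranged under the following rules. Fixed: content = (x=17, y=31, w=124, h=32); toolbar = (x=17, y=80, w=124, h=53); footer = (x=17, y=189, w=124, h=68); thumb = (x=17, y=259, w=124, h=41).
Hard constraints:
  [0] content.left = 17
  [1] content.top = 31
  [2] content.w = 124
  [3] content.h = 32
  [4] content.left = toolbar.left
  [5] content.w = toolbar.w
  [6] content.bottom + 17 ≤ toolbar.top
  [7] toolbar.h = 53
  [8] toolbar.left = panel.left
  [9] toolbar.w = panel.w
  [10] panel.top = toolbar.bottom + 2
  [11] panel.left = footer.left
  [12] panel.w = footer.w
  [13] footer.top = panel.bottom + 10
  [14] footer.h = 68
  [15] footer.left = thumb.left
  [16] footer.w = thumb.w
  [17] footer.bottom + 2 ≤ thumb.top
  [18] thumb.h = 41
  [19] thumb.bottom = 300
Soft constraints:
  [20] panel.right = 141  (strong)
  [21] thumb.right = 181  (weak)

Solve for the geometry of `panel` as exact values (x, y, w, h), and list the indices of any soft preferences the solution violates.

panel = (x=17, y=135, w=124, h=44)
violated soft preferences: 21

1. panel.x = 17  [toolbar.left = panel.left]
2. panel.w = 124  [toolbar.w = panel.w]
3. panel.y = 135  [panel.top = toolbar.bottom + 2]
4. panel.h = 44  [footer.top = panel.bottom + 10]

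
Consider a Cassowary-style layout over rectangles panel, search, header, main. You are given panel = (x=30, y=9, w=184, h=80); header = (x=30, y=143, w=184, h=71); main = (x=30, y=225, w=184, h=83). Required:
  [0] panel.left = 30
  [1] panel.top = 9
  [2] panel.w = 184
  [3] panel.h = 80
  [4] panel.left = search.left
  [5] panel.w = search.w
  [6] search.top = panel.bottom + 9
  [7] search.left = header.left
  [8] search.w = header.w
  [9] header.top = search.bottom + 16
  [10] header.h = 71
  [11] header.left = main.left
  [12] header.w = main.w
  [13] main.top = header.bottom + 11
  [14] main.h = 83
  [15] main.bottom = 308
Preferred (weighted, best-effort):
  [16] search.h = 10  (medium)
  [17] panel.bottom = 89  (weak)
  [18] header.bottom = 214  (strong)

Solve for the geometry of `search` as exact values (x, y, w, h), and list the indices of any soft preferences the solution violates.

1. search.x = 30  [panel.left = search.left]
2. search.w = 184  [panel.w = search.w]
3. search.y = 98  [search.top = panel.bottom + 9]
4. search.h = 29  [header.top = search.bottom + 16]

search = (x=30, y=98, w=184, h=29)
violated soft preferences: 16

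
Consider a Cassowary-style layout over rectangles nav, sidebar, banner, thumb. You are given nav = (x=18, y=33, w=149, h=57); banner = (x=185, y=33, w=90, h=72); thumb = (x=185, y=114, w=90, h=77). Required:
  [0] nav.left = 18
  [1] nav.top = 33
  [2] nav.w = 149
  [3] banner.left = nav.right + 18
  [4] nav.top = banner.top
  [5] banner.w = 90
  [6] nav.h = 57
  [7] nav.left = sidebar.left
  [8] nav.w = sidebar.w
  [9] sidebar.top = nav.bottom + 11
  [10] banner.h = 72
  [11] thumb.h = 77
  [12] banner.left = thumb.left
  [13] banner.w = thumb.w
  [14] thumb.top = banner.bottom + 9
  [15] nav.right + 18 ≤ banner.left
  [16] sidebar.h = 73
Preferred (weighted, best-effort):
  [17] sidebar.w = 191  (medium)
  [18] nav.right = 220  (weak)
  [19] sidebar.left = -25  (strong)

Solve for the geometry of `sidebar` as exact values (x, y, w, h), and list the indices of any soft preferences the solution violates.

1. sidebar.x = 18  [nav.left = sidebar.left]
2. sidebar.w = 149  [nav.w = sidebar.w]
3. sidebar.y = 101  [sidebar.top = nav.bottom + 11]
4. sidebar.h = 73  [sidebar.h = 73]

sidebar = (x=18, y=101, w=149, h=73)
violated soft preferences: 17, 18, 19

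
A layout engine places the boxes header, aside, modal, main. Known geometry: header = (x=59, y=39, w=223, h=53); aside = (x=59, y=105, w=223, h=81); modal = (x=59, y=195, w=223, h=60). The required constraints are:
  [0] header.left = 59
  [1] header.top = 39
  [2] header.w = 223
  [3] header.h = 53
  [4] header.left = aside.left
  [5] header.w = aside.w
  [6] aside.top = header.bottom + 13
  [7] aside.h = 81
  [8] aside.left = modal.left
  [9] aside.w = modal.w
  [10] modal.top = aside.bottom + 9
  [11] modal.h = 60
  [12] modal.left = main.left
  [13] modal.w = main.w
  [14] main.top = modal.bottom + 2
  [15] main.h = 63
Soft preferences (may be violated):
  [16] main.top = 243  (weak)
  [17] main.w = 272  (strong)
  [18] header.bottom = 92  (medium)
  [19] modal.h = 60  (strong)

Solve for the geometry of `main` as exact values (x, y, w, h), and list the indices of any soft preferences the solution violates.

main = (x=59, y=257, w=223, h=63)
violated soft preferences: 16, 17

1. main.x = 59  [modal.left = main.left]
2. main.w = 223  [modal.w = main.w]
3. main.y = 257  [main.top = modal.bottom + 2]
4. main.h = 63  [main.h = 63]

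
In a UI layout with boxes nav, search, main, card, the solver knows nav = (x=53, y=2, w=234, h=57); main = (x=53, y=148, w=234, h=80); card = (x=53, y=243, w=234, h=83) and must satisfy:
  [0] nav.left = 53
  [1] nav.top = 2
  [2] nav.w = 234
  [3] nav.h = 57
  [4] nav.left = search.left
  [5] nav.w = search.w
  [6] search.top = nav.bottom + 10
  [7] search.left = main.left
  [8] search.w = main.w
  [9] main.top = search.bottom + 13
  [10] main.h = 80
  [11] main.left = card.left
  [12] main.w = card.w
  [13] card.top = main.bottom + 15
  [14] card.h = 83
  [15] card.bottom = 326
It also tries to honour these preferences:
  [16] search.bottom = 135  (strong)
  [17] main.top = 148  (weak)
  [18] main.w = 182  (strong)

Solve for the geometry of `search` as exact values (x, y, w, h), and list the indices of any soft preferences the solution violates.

1. search.x = 53  [nav.left = search.left]
2. search.w = 234  [nav.w = search.w]
3. search.y = 69  [search.top = nav.bottom + 10]
4. search.h = 66  [main.top = search.bottom + 13]

search = (x=53, y=69, w=234, h=66)
violated soft preferences: 18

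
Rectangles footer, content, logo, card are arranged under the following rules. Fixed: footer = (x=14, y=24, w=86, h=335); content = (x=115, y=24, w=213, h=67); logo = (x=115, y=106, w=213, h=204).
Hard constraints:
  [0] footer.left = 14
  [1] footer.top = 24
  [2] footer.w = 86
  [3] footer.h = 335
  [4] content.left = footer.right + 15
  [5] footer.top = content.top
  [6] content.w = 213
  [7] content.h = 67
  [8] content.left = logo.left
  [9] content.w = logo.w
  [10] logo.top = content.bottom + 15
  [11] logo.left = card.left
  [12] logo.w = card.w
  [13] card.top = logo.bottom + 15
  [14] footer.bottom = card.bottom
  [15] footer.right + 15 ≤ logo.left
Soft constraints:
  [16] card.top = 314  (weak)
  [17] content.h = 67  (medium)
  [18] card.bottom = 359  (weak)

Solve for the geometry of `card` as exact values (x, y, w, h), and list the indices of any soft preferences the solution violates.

1. card.x = 115  [logo.left = card.left]
2. card.w = 213  [logo.w = card.w]
3. card.y = 325  [card.top = logo.bottom + 15]
4. card.h = 34  [footer.bottom = card.bottom]

card = (x=115, y=325, w=213, h=34)
violated soft preferences: 16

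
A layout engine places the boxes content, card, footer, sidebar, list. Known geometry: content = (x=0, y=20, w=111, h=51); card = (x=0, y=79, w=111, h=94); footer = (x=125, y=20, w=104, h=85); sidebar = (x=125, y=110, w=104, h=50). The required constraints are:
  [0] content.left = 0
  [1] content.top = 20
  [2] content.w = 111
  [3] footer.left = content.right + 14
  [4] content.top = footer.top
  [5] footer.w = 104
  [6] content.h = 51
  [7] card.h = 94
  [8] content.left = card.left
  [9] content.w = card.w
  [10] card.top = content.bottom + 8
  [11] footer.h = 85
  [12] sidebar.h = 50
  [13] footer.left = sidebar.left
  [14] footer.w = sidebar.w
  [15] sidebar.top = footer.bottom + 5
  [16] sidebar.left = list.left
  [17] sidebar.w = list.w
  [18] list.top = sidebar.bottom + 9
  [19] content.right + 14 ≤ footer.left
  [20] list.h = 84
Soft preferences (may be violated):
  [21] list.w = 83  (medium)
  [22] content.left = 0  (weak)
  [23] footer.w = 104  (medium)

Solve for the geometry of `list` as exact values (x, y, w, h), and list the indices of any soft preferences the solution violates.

list = (x=125, y=169, w=104, h=84)
violated soft preferences: 21

1. list.x = 125  [sidebar.left = list.left]
2. list.w = 104  [sidebar.w = list.w]
3. list.y = 169  [list.top = sidebar.bottom + 9]
4. list.h = 84  [list.h = 84]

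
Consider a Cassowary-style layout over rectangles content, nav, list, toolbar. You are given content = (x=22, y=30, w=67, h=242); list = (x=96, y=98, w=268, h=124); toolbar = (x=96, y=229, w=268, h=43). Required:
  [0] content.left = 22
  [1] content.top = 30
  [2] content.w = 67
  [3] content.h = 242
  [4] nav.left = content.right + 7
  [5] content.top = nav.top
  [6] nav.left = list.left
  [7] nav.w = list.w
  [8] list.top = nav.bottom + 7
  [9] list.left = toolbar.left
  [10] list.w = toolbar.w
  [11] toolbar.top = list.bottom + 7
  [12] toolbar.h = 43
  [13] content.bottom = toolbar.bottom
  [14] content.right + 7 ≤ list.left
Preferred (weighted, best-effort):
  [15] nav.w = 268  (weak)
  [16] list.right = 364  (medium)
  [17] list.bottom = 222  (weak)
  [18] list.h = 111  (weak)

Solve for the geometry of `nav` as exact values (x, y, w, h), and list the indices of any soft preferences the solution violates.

nav = (x=96, y=30, w=268, h=61)
violated soft preferences: 18

1. nav.x = 96  [nav.left = content.right + 7]
2. nav.y = 30  [content.top = nav.top]
3. nav.w = 268  [nav.w = list.w]
4. nav.h = 61  [list.top = nav.bottom + 7]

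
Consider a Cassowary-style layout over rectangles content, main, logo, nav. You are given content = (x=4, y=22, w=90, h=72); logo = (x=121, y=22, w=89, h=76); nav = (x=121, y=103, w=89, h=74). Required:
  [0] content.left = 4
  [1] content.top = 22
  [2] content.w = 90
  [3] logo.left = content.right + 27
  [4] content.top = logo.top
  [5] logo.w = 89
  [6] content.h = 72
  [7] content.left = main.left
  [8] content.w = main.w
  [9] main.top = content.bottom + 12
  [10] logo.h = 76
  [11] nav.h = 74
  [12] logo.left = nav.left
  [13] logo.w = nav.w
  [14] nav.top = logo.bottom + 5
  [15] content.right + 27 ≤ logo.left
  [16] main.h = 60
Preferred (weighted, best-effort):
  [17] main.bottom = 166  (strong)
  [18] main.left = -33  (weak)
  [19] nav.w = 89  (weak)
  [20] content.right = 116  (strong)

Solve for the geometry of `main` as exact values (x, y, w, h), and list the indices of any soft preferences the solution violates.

main = (x=4, y=106, w=90, h=60)
violated soft preferences: 18, 20

1. main.x = 4  [content.left = main.left]
2. main.w = 90  [content.w = main.w]
3. main.y = 106  [main.top = content.bottom + 12]
4. main.h = 60  [main.h = 60]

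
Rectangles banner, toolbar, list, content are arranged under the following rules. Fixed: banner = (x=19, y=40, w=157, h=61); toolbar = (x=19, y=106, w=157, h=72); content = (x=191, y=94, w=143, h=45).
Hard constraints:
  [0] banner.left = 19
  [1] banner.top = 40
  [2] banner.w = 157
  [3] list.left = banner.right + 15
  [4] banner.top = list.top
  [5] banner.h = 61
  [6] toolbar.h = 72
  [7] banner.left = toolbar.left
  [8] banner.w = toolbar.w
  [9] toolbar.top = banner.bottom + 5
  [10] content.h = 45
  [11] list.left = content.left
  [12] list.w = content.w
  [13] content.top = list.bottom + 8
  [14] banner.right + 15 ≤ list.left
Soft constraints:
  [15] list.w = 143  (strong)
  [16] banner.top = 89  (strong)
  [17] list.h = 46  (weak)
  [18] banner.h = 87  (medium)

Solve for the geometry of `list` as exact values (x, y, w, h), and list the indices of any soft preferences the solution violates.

list = (x=191, y=40, w=143, h=46)
violated soft preferences: 16, 18

1. list.x = 191  [list.left = banner.right + 15]
2. list.y = 40  [banner.top = list.top]
3. list.w = 143  [list.w = content.w]
4. list.h = 46  [content.top = list.bottom + 8]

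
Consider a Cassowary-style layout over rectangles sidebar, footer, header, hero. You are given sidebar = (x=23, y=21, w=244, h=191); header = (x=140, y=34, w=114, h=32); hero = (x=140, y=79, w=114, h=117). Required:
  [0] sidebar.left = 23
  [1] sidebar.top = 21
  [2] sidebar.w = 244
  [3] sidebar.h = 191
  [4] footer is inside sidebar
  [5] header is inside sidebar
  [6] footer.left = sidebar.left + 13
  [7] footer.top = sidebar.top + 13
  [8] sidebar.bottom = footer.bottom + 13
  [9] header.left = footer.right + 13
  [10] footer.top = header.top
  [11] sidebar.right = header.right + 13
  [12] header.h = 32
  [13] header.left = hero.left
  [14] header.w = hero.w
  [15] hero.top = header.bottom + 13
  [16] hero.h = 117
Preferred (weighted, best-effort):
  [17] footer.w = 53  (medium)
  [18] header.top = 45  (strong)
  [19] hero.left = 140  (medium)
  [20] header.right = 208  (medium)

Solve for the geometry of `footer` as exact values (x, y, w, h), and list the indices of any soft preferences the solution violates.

footer = (x=36, y=34, w=91, h=165)
violated soft preferences: 17, 18, 20

1. footer.x = 36  [footer.left = sidebar.left + 13]
2. footer.y = 34  [footer.top = sidebar.top + 13]
3. footer.h = 165  [sidebar.bottom = footer.bottom + 13]
4. footer.w = 91  [header.left = footer.right + 13]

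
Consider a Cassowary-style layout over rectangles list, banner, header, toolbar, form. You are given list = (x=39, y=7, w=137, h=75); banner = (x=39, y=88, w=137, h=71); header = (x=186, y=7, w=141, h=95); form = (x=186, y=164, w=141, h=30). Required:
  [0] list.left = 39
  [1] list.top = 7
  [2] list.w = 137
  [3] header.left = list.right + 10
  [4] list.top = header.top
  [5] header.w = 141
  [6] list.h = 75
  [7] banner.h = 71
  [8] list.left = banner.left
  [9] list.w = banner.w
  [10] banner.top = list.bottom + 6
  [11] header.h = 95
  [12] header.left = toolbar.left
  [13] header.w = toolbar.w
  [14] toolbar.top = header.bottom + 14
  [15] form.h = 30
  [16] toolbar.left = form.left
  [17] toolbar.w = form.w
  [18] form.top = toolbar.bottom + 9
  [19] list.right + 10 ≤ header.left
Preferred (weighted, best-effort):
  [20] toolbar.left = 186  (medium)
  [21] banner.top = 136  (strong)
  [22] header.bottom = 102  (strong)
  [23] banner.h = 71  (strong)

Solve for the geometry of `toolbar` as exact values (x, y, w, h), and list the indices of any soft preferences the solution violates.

toolbar = (x=186, y=116, w=141, h=39)
violated soft preferences: 21

1. toolbar.x = 186  [header.left = toolbar.left]
2. toolbar.w = 141  [header.w = toolbar.w]
3. toolbar.y = 116  [toolbar.top = header.bottom + 14]
4. toolbar.h = 39  [form.top = toolbar.bottom + 9]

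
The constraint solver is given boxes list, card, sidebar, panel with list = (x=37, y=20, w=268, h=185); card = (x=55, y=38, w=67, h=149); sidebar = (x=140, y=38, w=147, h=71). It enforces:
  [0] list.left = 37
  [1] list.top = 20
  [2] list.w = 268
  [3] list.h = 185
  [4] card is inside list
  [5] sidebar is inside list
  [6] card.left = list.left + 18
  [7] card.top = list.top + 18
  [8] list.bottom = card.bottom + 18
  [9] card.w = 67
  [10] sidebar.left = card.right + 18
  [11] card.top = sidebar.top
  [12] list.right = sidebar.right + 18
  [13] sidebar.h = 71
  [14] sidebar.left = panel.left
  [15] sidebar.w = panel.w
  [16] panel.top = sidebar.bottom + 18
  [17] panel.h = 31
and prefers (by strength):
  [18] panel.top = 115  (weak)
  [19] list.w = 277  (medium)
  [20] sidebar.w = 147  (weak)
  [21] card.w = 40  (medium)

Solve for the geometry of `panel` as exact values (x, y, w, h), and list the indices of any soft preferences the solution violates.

1. panel.x = 140  [sidebar.left = panel.left]
2. panel.w = 147  [sidebar.w = panel.w]
3. panel.y = 127  [panel.top = sidebar.bottom + 18]
4. panel.h = 31  [panel.h = 31]

panel = (x=140, y=127, w=147, h=31)
violated soft preferences: 18, 19, 21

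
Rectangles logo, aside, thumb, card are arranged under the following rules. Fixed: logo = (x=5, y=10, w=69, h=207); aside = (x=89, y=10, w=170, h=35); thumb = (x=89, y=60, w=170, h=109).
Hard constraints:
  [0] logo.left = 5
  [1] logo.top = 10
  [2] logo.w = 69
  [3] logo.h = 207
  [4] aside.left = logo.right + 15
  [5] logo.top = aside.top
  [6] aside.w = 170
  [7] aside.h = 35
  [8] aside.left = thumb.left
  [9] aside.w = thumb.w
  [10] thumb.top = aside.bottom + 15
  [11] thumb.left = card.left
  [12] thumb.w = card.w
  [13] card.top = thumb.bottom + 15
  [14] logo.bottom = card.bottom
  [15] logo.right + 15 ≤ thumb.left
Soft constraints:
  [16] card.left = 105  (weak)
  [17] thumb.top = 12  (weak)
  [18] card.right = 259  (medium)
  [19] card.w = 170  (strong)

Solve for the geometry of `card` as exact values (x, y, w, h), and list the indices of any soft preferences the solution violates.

1. card.x = 89  [thumb.left = card.left]
2. card.w = 170  [thumb.w = card.w]
3. card.y = 184  [card.top = thumb.bottom + 15]
4. card.h = 33  [logo.bottom = card.bottom]

card = (x=89, y=184, w=170, h=33)
violated soft preferences: 16, 17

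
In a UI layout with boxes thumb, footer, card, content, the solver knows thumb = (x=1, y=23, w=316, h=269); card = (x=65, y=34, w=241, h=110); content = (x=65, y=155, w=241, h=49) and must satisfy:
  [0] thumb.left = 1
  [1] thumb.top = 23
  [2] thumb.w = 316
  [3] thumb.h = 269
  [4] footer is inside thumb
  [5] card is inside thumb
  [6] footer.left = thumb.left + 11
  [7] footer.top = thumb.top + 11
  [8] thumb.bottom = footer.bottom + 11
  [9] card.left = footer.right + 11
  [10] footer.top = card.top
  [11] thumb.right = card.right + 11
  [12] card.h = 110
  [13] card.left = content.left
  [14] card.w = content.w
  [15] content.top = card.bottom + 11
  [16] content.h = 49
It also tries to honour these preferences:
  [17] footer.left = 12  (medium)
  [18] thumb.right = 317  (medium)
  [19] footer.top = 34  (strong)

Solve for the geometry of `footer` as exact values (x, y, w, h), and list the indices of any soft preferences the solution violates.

footer = (x=12, y=34, w=42, h=247)
violated soft preferences: none

1. footer.x = 12  [footer.left = thumb.left + 11]
2. footer.y = 34  [footer.top = thumb.top + 11]
3. footer.h = 247  [thumb.bottom = footer.bottom + 11]
4. footer.w = 42  [card.left = footer.right + 11]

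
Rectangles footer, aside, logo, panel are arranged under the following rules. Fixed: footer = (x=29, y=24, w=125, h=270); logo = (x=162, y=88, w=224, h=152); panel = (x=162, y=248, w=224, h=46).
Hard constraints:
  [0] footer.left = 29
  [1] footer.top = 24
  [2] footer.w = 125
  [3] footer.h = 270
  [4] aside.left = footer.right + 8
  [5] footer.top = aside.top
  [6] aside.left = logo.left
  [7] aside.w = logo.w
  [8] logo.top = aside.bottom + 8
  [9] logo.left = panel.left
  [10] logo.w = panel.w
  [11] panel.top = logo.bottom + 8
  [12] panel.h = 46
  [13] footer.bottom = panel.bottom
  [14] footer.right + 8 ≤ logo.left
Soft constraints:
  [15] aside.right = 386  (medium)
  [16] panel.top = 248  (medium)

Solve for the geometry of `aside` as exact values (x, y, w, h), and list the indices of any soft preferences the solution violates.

1. aside.x = 162  [aside.left = footer.right + 8]
2. aside.y = 24  [footer.top = aside.top]
3. aside.w = 224  [aside.w = logo.w]
4. aside.h = 56  [logo.top = aside.bottom + 8]

aside = (x=162, y=24, w=224, h=56)
violated soft preferences: none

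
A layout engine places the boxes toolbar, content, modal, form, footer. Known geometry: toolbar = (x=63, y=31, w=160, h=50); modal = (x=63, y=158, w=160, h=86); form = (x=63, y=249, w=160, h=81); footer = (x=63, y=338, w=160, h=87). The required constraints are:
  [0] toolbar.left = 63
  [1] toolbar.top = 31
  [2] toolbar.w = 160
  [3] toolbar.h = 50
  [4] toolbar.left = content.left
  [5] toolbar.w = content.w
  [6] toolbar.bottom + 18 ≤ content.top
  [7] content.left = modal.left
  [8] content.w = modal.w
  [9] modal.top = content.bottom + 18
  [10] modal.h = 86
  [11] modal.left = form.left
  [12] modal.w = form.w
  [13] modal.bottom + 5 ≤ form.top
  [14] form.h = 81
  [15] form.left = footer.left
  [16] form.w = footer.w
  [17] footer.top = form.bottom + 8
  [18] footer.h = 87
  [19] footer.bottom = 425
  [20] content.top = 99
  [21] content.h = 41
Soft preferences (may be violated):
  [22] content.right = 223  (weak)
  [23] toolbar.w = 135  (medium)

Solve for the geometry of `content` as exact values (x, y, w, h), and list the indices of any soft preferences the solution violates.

1. content.x = 63  [toolbar.left = content.left]
2. content.w = 160  [toolbar.w = content.w]
3. content.y = 99  [content.top = 99]
4. content.h = 41  [content.h = 41]

content = (x=63, y=99, w=160, h=41)
violated soft preferences: 23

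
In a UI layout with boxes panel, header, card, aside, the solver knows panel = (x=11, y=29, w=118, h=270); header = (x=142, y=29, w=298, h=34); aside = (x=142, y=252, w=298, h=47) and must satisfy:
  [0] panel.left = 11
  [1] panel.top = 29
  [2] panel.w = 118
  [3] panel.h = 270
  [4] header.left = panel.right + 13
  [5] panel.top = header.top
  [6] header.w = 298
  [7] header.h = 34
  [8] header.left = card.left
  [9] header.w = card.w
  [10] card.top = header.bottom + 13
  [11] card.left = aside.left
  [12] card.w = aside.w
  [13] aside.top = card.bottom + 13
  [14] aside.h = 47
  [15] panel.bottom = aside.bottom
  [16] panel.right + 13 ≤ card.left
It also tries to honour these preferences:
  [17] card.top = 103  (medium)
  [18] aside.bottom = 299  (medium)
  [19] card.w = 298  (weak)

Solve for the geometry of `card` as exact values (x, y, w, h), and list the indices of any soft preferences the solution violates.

1. card.x = 142  [header.left = card.left]
2. card.w = 298  [header.w = card.w]
3. card.y = 76  [card.top = header.bottom + 13]
4. card.h = 163  [aside.top = card.bottom + 13]

card = (x=142, y=76, w=298, h=163)
violated soft preferences: 17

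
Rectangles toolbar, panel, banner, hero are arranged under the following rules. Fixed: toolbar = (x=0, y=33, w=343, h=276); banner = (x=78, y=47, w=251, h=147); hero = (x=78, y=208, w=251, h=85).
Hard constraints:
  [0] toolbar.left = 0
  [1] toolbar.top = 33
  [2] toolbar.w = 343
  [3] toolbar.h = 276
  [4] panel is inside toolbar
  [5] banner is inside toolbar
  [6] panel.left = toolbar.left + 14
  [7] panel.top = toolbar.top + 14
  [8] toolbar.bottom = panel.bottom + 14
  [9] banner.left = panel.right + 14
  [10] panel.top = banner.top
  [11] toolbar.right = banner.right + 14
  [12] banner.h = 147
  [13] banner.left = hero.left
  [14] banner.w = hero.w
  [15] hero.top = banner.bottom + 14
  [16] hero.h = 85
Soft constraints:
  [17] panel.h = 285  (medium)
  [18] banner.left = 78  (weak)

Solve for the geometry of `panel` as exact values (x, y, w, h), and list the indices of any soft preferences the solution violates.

1. panel.x = 14  [panel.left = toolbar.left + 14]
2. panel.y = 47  [panel.top = toolbar.top + 14]
3. panel.h = 248  [toolbar.bottom = panel.bottom + 14]
4. panel.w = 50  [banner.left = panel.right + 14]

panel = (x=14, y=47, w=50, h=248)
violated soft preferences: 17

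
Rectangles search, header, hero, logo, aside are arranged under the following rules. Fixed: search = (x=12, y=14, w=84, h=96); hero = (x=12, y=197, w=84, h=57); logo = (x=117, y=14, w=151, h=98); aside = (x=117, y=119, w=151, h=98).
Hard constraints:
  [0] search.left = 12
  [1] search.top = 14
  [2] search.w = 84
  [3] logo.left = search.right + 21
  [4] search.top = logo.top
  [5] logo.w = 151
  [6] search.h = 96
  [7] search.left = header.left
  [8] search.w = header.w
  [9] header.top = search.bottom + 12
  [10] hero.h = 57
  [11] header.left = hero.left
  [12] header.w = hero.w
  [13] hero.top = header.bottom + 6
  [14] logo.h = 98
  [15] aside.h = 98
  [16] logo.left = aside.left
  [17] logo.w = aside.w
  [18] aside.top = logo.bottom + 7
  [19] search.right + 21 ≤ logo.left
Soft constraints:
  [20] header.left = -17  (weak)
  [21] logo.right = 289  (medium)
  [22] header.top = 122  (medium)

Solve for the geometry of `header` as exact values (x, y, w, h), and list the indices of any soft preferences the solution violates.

1. header.x = 12  [search.left = header.left]
2. header.w = 84  [search.w = header.w]
3. header.y = 122  [header.top = search.bottom + 12]
4. header.h = 69  [hero.top = header.bottom + 6]

header = (x=12, y=122, w=84, h=69)
violated soft preferences: 20, 21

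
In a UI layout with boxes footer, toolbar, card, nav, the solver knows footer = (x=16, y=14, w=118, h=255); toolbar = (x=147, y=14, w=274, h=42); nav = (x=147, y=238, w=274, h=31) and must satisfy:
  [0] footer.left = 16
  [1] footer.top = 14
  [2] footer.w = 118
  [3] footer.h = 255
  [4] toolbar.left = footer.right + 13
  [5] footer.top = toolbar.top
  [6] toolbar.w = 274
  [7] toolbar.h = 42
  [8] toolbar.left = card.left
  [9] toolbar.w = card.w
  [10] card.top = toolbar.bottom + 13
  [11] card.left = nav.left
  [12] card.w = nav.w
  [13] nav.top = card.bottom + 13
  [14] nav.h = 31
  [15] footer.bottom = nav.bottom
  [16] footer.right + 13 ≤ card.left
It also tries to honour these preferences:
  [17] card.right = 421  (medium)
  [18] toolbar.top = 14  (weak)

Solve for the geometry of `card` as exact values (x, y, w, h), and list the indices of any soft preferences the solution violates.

card = (x=147, y=69, w=274, h=156)
violated soft preferences: none

1. card.x = 147  [toolbar.left = card.left]
2. card.w = 274  [toolbar.w = card.w]
3. card.y = 69  [card.top = toolbar.bottom + 13]
4. card.h = 156  [nav.top = card.bottom + 13]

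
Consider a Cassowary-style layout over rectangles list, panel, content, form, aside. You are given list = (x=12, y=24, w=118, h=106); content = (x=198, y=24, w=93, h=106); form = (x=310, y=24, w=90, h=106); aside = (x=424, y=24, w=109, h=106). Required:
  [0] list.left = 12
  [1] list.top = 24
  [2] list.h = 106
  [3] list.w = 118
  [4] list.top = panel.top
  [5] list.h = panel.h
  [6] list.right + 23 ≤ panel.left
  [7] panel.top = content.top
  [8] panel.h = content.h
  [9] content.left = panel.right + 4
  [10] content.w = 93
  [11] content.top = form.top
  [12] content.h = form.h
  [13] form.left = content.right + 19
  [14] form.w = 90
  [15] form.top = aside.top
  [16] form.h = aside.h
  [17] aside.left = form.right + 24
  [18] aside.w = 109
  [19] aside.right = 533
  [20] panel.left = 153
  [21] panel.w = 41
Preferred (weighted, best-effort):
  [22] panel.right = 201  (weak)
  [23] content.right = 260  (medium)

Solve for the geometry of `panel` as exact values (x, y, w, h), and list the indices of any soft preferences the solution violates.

panel = (x=153, y=24, w=41, h=106)
violated soft preferences: 22, 23

1. panel.y = 24  [list.top = panel.top]
2. panel.h = 106  [list.h = panel.h]
3. panel.x = 153  [panel.left = 153]
4. panel.w = 41  [panel.w = 41]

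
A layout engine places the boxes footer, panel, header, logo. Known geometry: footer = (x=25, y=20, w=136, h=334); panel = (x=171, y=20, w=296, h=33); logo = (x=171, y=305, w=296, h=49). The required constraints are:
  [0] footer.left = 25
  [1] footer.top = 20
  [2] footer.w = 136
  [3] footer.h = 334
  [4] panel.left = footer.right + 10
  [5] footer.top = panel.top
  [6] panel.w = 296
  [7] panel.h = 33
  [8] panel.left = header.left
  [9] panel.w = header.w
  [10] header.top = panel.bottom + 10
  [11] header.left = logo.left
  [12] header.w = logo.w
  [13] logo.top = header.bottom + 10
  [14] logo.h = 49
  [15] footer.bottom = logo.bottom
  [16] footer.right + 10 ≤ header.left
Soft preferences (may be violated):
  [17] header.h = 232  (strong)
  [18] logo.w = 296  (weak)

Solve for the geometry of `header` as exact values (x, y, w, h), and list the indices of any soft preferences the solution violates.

1. header.x = 171  [panel.left = header.left]
2. header.w = 296  [panel.w = header.w]
3. header.y = 63  [header.top = panel.bottom + 10]
4. header.h = 232  [logo.top = header.bottom + 10]

header = (x=171, y=63, w=296, h=232)
violated soft preferences: none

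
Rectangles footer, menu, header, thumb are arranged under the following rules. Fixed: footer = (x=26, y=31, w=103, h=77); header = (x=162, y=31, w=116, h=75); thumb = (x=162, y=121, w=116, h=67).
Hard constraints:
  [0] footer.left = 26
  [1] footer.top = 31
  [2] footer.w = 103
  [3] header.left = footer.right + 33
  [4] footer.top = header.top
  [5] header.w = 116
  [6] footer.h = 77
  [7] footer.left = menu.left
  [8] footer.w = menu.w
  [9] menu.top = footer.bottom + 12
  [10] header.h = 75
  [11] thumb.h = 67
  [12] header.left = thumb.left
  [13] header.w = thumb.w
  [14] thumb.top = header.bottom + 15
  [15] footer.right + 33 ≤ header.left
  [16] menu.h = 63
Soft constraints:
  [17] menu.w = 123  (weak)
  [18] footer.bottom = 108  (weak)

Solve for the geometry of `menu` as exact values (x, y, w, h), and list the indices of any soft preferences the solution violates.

menu = (x=26, y=120, w=103, h=63)
violated soft preferences: 17

1. menu.x = 26  [footer.left = menu.left]
2. menu.w = 103  [footer.w = menu.w]
3. menu.y = 120  [menu.top = footer.bottom + 12]
4. menu.h = 63  [menu.h = 63]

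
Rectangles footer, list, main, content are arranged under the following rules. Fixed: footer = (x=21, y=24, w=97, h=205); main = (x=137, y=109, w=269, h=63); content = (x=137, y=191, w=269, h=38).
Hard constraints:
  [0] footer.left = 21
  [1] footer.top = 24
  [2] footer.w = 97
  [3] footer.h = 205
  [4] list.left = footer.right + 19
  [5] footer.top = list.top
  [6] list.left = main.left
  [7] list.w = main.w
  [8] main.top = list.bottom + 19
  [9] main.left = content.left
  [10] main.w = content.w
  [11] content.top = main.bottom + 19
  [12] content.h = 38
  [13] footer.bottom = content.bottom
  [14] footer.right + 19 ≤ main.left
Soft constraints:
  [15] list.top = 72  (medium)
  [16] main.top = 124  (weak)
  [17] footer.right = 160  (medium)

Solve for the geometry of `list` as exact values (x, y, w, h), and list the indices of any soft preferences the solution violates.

1. list.x = 137  [list.left = footer.right + 19]
2. list.y = 24  [footer.top = list.top]
3. list.w = 269  [list.w = main.w]
4. list.h = 66  [main.top = list.bottom + 19]

list = (x=137, y=24, w=269, h=66)
violated soft preferences: 15, 16, 17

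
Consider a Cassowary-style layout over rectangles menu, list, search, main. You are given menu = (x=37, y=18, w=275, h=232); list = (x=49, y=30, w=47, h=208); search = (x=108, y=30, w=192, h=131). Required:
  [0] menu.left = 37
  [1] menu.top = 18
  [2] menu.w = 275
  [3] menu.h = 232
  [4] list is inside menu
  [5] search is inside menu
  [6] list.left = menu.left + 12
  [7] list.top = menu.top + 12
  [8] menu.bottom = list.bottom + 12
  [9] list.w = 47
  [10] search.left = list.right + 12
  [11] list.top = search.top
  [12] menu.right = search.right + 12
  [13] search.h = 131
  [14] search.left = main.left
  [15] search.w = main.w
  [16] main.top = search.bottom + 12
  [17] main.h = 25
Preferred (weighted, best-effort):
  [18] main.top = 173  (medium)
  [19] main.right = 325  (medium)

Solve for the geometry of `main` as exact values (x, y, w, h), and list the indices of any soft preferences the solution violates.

1. main.x = 108  [search.left = main.left]
2. main.w = 192  [search.w = main.w]
3. main.y = 173  [main.top = search.bottom + 12]
4. main.h = 25  [main.h = 25]

main = (x=108, y=173, w=192, h=25)
violated soft preferences: 19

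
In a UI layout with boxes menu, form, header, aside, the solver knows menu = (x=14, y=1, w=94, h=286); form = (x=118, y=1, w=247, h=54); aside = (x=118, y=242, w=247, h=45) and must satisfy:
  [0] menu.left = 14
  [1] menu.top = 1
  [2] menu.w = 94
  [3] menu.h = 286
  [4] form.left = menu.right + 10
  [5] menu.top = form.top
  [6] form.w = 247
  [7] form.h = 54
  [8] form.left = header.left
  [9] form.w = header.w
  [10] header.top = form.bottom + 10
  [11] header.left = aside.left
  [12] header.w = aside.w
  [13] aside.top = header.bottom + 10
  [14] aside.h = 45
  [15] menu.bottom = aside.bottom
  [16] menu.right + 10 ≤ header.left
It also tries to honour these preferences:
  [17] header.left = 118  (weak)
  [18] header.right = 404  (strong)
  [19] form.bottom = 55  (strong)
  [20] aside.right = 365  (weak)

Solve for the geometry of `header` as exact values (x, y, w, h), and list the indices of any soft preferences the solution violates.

1. header.x = 118  [form.left = header.left]
2. header.w = 247  [form.w = header.w]
3. header.y = 65  [header.top = form.bottom + 10]
4. header.h = 167  [aside.top = header.bottom + 10]

header = (x=118, y=65, w=247, h=167)
violated soft preferences: 18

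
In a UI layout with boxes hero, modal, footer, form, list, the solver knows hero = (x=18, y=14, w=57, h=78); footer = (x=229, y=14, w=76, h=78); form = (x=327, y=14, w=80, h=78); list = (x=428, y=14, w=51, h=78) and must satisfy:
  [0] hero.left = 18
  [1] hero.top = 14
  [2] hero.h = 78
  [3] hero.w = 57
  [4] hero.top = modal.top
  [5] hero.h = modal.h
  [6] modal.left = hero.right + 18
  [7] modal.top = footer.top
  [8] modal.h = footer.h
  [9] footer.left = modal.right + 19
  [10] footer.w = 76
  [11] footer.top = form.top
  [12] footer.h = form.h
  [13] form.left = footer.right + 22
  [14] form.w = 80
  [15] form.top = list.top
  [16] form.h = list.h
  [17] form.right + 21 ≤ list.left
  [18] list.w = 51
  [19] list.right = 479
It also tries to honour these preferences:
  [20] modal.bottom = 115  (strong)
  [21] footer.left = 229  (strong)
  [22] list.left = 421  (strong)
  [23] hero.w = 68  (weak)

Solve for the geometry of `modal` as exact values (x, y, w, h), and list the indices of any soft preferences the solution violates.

modal = (x=93, y=14, w=117, h=78)
violated soft preferences: 20, 22, 23

1. modal.y = 14  [hero.top = modal.top]
2. modal.h = 78  [hero.h = modal.h]
3. modal.x = 93  [modal.left = hero.right + 18]
4. modal.w = 117  [footer.left = modal.right + 19]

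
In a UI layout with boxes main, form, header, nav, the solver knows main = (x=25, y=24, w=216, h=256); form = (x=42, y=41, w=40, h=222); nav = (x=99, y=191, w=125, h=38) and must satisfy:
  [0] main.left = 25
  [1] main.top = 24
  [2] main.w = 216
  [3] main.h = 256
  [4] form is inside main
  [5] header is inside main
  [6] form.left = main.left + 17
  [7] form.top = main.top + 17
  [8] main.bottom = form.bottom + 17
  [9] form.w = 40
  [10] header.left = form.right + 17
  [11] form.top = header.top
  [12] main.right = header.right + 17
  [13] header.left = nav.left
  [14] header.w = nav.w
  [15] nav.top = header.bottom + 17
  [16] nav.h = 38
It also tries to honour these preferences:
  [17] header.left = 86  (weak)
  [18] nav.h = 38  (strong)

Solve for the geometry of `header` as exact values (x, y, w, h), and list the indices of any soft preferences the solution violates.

header = (x=99, y=41, w=125, h=133)
violated soft preferences: 17

1. header.x = 99  [header.left = form.right + 17]
2. header.y = 41  [form.top = header.top]
3. header.w = 125  [main.right = header.right + 17]
4. header.h = 133  [nav.top = header.bottom + 17]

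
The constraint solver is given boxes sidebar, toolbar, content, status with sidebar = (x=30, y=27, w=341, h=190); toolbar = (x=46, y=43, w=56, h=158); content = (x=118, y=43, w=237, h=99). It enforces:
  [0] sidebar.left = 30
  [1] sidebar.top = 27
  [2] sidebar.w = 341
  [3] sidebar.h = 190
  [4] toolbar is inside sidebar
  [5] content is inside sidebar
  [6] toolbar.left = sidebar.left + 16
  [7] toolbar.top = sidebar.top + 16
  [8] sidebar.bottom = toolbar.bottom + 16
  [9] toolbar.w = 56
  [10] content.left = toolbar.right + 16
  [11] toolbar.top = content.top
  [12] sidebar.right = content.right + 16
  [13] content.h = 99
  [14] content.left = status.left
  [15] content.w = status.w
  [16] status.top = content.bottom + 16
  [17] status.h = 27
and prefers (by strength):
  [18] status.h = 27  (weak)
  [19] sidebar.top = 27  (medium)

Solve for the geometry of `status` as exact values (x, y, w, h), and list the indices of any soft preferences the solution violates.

1. status.x = 118  [content.left = status.left]
2. status.w = 237  [content.w = status.w]
3. status.y = 158  [status.top = content.bottom + 16]
4. status.h = 27  [status.h = 27]

status = (x=118, y=158, w=237, h=27)
violated soft preferences: none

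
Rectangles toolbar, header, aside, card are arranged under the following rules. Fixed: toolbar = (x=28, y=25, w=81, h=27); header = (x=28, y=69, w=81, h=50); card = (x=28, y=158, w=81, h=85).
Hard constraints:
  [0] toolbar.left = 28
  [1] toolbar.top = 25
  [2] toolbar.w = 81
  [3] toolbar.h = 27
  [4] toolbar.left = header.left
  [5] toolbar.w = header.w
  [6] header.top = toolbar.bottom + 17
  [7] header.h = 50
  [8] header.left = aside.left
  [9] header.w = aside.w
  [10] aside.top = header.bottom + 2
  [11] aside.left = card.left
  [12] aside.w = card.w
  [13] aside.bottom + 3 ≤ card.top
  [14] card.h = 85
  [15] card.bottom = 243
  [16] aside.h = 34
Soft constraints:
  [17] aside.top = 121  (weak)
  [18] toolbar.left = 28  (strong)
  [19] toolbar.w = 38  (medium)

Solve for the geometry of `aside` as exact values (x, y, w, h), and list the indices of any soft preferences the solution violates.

aside = (x=28, y=121, w=81, h=34)
violated soft preferences: 19

1. aside.x = 28  [header.left = aside.left]
2. aside.w = 81  [header.w = aside.w]
3. aside.y = 121  [aside.top = header.bottom + 2]
4. aside.h = 34  [aside.h = 34]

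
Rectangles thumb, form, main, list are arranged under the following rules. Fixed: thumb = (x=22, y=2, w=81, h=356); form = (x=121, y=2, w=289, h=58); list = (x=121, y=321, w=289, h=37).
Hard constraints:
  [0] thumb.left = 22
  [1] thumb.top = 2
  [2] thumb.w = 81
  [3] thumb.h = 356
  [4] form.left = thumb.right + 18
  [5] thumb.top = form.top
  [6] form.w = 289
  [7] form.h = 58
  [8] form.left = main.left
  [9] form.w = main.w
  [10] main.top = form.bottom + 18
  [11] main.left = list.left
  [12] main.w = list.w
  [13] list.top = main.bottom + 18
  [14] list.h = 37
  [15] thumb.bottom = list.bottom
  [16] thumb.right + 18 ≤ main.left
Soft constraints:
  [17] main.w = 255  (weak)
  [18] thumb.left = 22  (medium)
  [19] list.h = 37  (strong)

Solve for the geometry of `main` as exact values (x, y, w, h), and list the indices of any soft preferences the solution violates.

main = (x=121, y=78, w=289, h=225)
violated soft preferences: 17

1. main.x = 121  [form.left = main.left]
2. main.w = 289  [form.w = main.w]
3. main.y = 78  [main.top = form.bottom + 18]
4. main.h = 225  [list.top = main.bottom + 18]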